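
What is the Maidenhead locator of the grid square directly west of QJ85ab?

Longitude subsquare a = 0; −1 → -1, wraps to 23 = x, carry into square.
Longitude square 8; −1 → 7.
The latitude characters are unchanged.

QJ75xb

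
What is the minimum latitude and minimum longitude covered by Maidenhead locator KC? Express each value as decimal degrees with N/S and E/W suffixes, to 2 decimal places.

Field K=10, C=2: +10·20° lon, +2·10° lat → SW at lon 20°, lat -70°.
latitude 70.00° S, longitude 20.00° E.

70.00° S, 20.00° E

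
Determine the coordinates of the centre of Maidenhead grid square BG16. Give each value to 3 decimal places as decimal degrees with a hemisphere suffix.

Field B=1, G=6: +1·20° lon, +6·10° lat → SW at lon -160°, lat -30°.
Square 1, 6: +1·2° lon, +6·1° lat → SW at lon -158°, lat -24°.
Cell spans 2° lon × 1° lat. Centre is SW corner plus half of each.
latitude 23.500° S, longitude 157.000° W.

23.500° S, 157.000° W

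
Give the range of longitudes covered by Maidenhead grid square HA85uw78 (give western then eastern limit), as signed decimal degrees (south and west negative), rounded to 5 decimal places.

Field H=7, A=0: +7·20° lon, +0·10° lat → SW at lon -40°, lat -90°.
Square 8, 5: +8·2° lon, +5·1° lat → SW at lon -24°, lat -85°.
Subsquare u=20, w=22: +20·0.0833333° lon, +22·0.0416667° lat → SW at lon -22.3333°, lat -84.0833°.
Extended square 7, 8: +7·0.00833333° lon, +8·0.00416667° lat → SW at lon -22.275°, lat -84.05°.
Cell spans 0.00833333° lon × 0.00416667° lat.
west -22.27500, east -22.26667.

-22.27500, -22.26667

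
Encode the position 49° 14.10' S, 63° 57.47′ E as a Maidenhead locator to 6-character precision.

Offset from 180°W / 90°S: lon 243.9578°, lat 40.7650°.
Field: 243.9578/20 → 12 → M, 40.7650/10 → 4 → E; chars ME.
Square: 3.9578/2 → 1, 0.7650/1 → 0; chars 10.
Subsquare: 1.9578/0.0833333 → 23 → x, 0.7650/0.0416667 → 18 → s; chars xs.

ME10xs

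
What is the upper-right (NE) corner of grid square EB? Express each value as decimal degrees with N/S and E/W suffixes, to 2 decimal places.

Field E=4, B=1: +4·20° lon, +1·10° lat → SW at lon -100°, lat -80°.
Cell spans 20° lon × 10° lat. NE corner is SW corner plus one full cell.
latitude 70.00° S, longitude 80.00° W.

70.00° S, 80.00° W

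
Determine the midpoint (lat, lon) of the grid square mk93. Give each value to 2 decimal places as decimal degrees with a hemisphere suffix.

13.50° N, 79.00° E

Field M=12, K=10: +12·20° lon, +10·10° lat → SW at lon 60°, lat 10°.
Square 9, 3: +9·2° lon, +3·1° lat → SW at lon 78°, lat 13°.
Cell spans 2° lon × 1° lat. Centre is SW corner plus half of each.
latitude 13.50° N, longitude 79.00° E.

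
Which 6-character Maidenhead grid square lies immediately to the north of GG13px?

GG14pa

Latitude subsquare x = 23; +1 → 24, wraps to 0 = a, carry into square.
Latitude square 3; +1 → 4.
The longitude characters are unchanged.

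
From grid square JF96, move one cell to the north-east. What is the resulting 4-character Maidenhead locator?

Longitude square 9; +1 → 10, wraps to 0, carry into field.
Longitude field J = 9; +1 → 10 = K.
Latitude square 6; +1 → 7.

KF07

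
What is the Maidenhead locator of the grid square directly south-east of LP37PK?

LP37qj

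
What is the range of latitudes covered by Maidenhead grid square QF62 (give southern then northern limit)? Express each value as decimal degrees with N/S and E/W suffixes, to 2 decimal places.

38.00° S, 37.00° S

Field Q=16, F=5: +16·20° lon, +5·10° lat → SW at lon 140°, lat -40°.
Square 6, 2: +6·2° lon, +2·1° lat → SW at lon 152°, lat -38°.
Cell spans 2° lon × 1° lat.
south 38.00° S, north 37.00° S.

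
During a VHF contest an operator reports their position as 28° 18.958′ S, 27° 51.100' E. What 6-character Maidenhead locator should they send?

Offset from 180°W / 90°S: lon 207.8517°, lat 61.6840°.
Field (20°×10°, letters A–R): lon ⌊207.8517/20⌋ = 10 → K; lat ⌊61.6840/10⌋ = 6 → G.
Square (2°×1°, digits 0–9): lon ⌊7.8517/2⌋ = 3; lat ⌊1.6840/1⌋ = 1.
Subsquare (5′×2.5′, letters a–x): lon ⌊1.8517/0.0833333⌋ = 22 → w; lat ⌊0.6840/0.0416667⌋ = 16 → q.

KG31wq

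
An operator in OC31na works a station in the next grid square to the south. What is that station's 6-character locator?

OC30nx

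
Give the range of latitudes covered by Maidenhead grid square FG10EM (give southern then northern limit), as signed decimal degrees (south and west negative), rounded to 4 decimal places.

Field F=5, G=6: +5·20° lon, +6·10° lat → SW at lon -80°, lat -30°.
Square 1, 0: +1·2° lon, +0·1° lat → SW at lon -78°, lat -30°.
Subsquare e=4, m=12: +4·0.0833333° lon, +12·0.0416667° lat → SW at lon -77.6667°, lat -29.5°.
Cell spans 0.0833333° lon × 0.0416667° lat.
south -29.5000, north -29.4583.

-29.5000, -29.4583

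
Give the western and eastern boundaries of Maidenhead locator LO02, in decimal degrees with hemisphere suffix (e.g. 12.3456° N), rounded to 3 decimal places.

40.000° E, 42.000° E

Field L=11, O=14: +11·20° lon, +14·10° lat → SW at lon 40°, lat 50°.
Square 0, 2: +0·2° lon, +2·1° lat → SW at lon 40°, lat 52°.
Cell spans 2° lon × 1° lat.
west 40.000° E, east 42.000° E.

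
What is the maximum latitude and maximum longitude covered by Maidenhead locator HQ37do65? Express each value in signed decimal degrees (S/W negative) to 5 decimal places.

77.60833, -33.69167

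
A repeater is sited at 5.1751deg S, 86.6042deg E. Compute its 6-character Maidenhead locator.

Offset from 180°W / 90°S: lon 266.6042°, lat 84.8249°.
Field (20°×10°, letters A–R): lon ⌊266.6042/20⌋ = 13 → N; lat ⌊84.8249/10⌋ = 8 → I.
Square (2°×1°, digits 0–9): lon ⌊6.6042/2⌋ = 3; lat ⌊4.8249/1⌋ = 4.
Subsquare (5′×2.5′, letters a–x): lon ⌊0.6042/0.0833333⌋ = 7 → h; lat ⌊0.8249/0.0416667⌋ = 19 → t.

NI34ht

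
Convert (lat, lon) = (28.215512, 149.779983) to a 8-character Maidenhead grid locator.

Shift to the Maidenhead origin (180°W, 90°S): lon 329.77998, lat 118.21551.
Field (20°×10°, letters A–R): lon ⌊329.77998/20⌋ = 16 → Q; lat ⌊118.21551/10⌋ = 11 → L.
Square (2°×1°, digits 0–9): lon ⌊9.77998/2⌋ = 4; lat ⌊8.21551/1⌋ = 8.
Subsquare (5′×2.5′, letters a–x): lon ⌊1.77998/0.0833333⌋ = 21 → v; lat ⌊0.21551/0.0416667⌋ = 5 → f.
Extended square (30″×15″, digits 0–9): lon ⌊0.02998/0.00833333⌋ = 3; lat ⌊0.00718/0.00416667⌋ = 1.

QL48vf31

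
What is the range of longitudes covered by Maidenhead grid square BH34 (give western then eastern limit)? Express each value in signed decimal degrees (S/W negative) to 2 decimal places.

Field B=1, H=7: +1·20° lon, +7·10° lat → SW at lon -160°, lat -20°.
Square 3, 4: +3·2° lon, +4·1° lat → SW at lon -154°, lat -16°.
Cell spans 2° lon × 1° lat.
west -154.00, east -152.00.

-154.00, -152.00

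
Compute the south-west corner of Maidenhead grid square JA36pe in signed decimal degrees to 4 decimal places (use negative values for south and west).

-83.8333, 7.2500

Field J=9, A=0: +9·20° lon, +0·10° lat → SW at lon 0°, lat -90°.
Square 3, 6: +3·2° lon, +6·1° lat → SW at lon 6°, lat -84°.
Subsquare p=15, e=4: +15·0.0833333° lon, +4·0.0416667° lat → SW at lon 7.25°, lat -83.8333°.
latitude -83.8333, longitude 7.2500.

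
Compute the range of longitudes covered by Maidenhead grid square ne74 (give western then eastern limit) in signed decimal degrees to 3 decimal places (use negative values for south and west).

94.000, 96.000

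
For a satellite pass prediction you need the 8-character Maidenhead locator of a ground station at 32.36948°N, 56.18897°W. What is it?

Shift to the Maidenhead origin (180°W, 90°S): lon 123.81103, lat 122.36948.
Field: lon ⌊123.81103/20⌋ = 6 → G; lat ⌊122.36948/10⌋ = 12 → M.
Square: lon ⌊3.81103/2⌋ = 1; lat ⌊2.36948/1⌋ = 2.
Subsquare: lon ⌊1.81103/0.0833333⌋ = 21 → v; lat ⌊0.36948/0.0416667⌋ = 8 → i.
Extended square: lon ⌊0.06103/0.00833333⌋ = 7; lat ⌊0.03615/0.00416667⌋ = 8.

GM12vi78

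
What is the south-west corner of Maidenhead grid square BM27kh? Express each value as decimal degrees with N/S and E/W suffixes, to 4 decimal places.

37.2917° N, 155.1667° W

Field B=1, M=12: +1·20° lon, +12·10° lat → SW at lon -160°, lat 30°.
Square 2, 7: +2·2° lon, +7·1° lat → SW at lon -156°, lat 37°.
Subsquare k=10, h=7: +10·0.0833333° lon, +7·0.0416667° lat → SW at lon -155.167°, lat 37.2917°.
latitude 37.2917° N, longitude 155.1667° W.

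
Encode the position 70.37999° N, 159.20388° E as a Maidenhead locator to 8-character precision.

QQ90oj41

Shift to the Maidenhead origin (180°W, 90°S): lon 339.20388, lat 160.37999.
Field: lon ⌊339.20388/20⌋ = 16 → Q; lat ⌊160.37999/10⌋ = 16 → Q.
Square: lon ⌊19.20388/2⌋ = 9; lat ⌊0.37999/1⌋ = 0.
Subsquare: lon ⌊1.20388/0.0833333⌋ = 14 → o; lat ⌊0.37999/0.0416667⌋ = 9 → j.
Extended square: lon ⌊0.03721/0.00833333⌋ = 4; lat ⌊0.00499/0.00416667⌋ = 1.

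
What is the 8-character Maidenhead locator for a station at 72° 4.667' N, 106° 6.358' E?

OQ32bb28

Offset from 180°W / 90°S: lon 286.10597°, lat 162.07778°.
Field: lon ⌊286.10597/20⌋ = 14 → O; lat ⌊162.07778/10⌋ = 16 → Q.
Square: lon ⌊6.10597/2⌋ = 3; lat ⌊2.07778/1⌋ = 2.
Subsquare: lon ⌊0.10597/0.0833333⌋ = 1 → b; lat ⌊0.07778/0.0416667⌋ = 1 → b.
Extended square: lon ⌊0.02263/0.00833333⌋ = 2; lat ⌊0.03612/0.00416667⌋ = 8.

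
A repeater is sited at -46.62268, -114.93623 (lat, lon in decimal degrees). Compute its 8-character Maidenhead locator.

Add 180° to longitude and 90° to latitude: 65.06377, 43.37732.
Field: 65.06377/20 → 3 → D, 43.37732/10 → 4 → E; chars DE.
Square: 5.06377/2 → 2, 3.37732/1 → 3; chars 23.
Subsquare: 1.06377/0.0833333 → 12 → m, 0.37732/0.0416667 → 9 → j; chars mj.
Extended square: 0.06377/0.00833333 → 7, 0.00232/0.00416667 → 0; chars 70.

DE23mj70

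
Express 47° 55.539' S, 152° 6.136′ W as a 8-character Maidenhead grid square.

BE32wb77

Add 180° to longitude and 90° to latitude: 27.89773, 42.07435.
Field (20°×10°, letters A–R): 27.89773/20 → 1 → B, 42.07435/10 → 4 → E; chars BE.
Square (2°×1°, digits 0–9): 7.89773/2 → 3, 2.07435/1 → 2; chars 32.
Subsquare (5′×2.5′, letters a–x): 1.89773/0.0833333 → 22 → w, 0.07435/0.0416667 → 1 → b; chars wb.
Extended square (30″×15″, digits 0–9): 0.06440/0.00833333 → 7, 0.03268/0.00416667 → 7; chars 77.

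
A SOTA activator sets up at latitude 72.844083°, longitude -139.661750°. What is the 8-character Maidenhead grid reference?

CQ02eu02

Add 180° to longitude and 90° to latitude: 40.33825, 162.84408.
Field: lon ⌊40.33825/20⌋ = 2 → C; lat ⌊162.84408/10⌋ = 16 → Q.
Square: lon ⌊0.33825/2⌋ = 0; lat ⌊2.84408/1⌋ = 2.
Subsquare: lon ⌊0.33825/0.0833333⌋ = 4 → e; lat ⌊0.84408/0.0416667⌋ = 20 → u.
Extended square: lon ⌊0.00492/0.00833333⌋ = 0; lat ⌊0.01075/0.00416667⌋ = 2.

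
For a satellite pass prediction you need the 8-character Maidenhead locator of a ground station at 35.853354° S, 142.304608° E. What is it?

Offset from 180°W / 90°S: lon 322.30461°, lat 54.14665°.
Field (20°×10°, letters A–R): 322.30461/20 → 16 → Q, 54.14665/10 → 5 → F; chars QF.
Square (2°×1°, digits 0–9): 2.30461/2 → 1, 4.14665/1 → 4; chars 14.
Subsquare (5′×2.5′, letters a–x): 0.30461/0.0833333 → 3 → d, 0.14665/0.0416667 → 3 → d; chars dd.
Extended square (30″×15″, digits 0–9): 0.05461/0.00833333 → 6, 0.02165/0.00416667 → 5; chars 65.

QF14dd65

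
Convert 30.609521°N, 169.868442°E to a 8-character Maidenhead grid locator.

Offset from 180°W / 90°S: lon 349.86844°, lat 120.60952°.
Field: 349.86844/20 → 17 → R, 120.60952/10 → 12 → M; chars RM.
Square: 9.86844/2 → 4, 0.60952/1 → 0; chars 40.
Subsquare: 1.86844/0.0833333 → 22 → w, 0.60952/0.0416667 → 14 → o; chars wo.
Extended square: 0.03511/0.00833333 → 4, 0.02619/0.00416667 → 6; chars 46.

RM40wo46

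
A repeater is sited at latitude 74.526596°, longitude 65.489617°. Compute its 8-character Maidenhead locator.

MQ24rm86

Add 180° to longitude and 90° to latitude: 245.48962, 164.52660.
Field: lon ⌊245.48962/20⌋ = 12 → M; lat ⌊164.52660/10⌋ = 16 → Q.
Square: lon ⌊5.48962/2⌋ = 2; lat ⌊4.52660/1⌋ = 4.
Subsquare: lon ⌊1.48962/0.0833333⌋ = 17 → r; lat ⌊0.52660/0.0416667⌋ = 12 → m.
Extended square: lon ⌊0.07295/0.00833333⌋ = 8; lat ⌊0.02660/0.00416667⌋ = 6.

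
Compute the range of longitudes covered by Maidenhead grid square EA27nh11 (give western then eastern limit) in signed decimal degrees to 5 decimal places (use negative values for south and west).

Field E=4, A=0: +4·20° lon, +0·10° lat → SW at lon -100°, lat -90°.
Square 2, 7: +2·2° lon, +7·1° lat → SW at lon -96°, lat -83°.
Subsquare n=13, h=7: +13·0.0833333° lon, +7·0.0416667° lat → SW at lon -94.9167°, lat -82.7083°.
Extended square 1, 1: +1·0.00833333° lon, +1·0.00416667° lat → SW at lon -94.9083°, lat -82.7042°.
Cell spans 0.00833333° lon × 0.00416667° lat.
west -94.90833, east -94.90000.

-94.90833, -94.90000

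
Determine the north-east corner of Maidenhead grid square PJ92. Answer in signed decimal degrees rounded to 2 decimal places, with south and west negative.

3.00, 140.00

Field P=15, J=9: +15·20° lon, +9·10° lat → SW at lon 120°, lat 0°.
Square 9, 2: +9·2° lon, +2·1° lat → SW at lon 138°, lat 2°.
Cell spans 2° lon × 1° lat. NE corner is SW corner plus one full cell.
latitude 3.00, longitude 140.00.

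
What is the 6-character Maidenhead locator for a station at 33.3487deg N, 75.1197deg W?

Shift to the Maidenhead origin (180°W, 90°S): lon 104.8803, lat 123.3487.
Field: lon ⌊104.8803/20⌋ = 5 → F; lat ⌊123.3487/10⌋ = 12 → M.
Square: lon ⌊4.8803/2⌋ = 2; lat ⌊3.3487/1⌋ = 3.
Subsquare: lon ⌊0.8803/0.0833333⌋ = 10 → k; lat ⌊0.3487/0.0416667⌋ = 8 → i.

FM23ki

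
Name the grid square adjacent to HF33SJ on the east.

Longitude subsquare s = 18; +1 → 19 = t.
The latitude characters are unchanged.

HF33tj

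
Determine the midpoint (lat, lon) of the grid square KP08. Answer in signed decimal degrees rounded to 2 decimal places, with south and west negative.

68.50, 21.00

Field K=10, P=15: +10·20° lon, +15·10° lat → SW at lon 20°, lat 60°.
Square 0, 8: +0·2° lon, +8·1° lat → SW at lon 20°, lat 68°.
Cell spans 2° lon × 1° lat. Centre is SW corner plus half of each.
latitude 68.50, longitude 21.00.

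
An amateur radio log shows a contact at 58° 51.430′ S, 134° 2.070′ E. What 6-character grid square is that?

PD71ad

Shift to the Maidenhead origin (180°W, 90°S): lon 314.0345, lat 31.1428.
Field (20°×10°, letters A–R): lon ⌊314.0345/20⌋ = 15 → P; lat ⌊31.1428/10⌋ = 3 → D.
Square (2°×1°, digits 0–9): lon ⌊14.0345/2⌋ = 7; lat ⌊1.1428/1⌋ = 1.
Subsquare (5′×2.5′, letters a–x): lon ⌊0.0345/0.0833333⌋ = 0 → a; lat ⌊0.1428/0.0416667⌋ = 3 → d.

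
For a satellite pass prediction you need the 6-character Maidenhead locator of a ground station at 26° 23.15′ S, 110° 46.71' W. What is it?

Offset from 180°W / 90°S: lon 69.2215°, lat 63.6142°.
Field: 69.2215/20 → 3 → D, 63.6142/10 → 6 → G; chars DG.
Square: 9.2215/2 → 4, 3.6142/1 → 3; chars 43.
Subsquare: 1.2215/0.0833333 → 14 → o, 0.6142/0.0416667 → 14 → o; chars oo.

DG43oo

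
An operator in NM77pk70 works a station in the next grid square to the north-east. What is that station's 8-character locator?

Longitude extended square 7; +1 → 8.
Latitude extended square 0; +1 → 1.

NM77pk81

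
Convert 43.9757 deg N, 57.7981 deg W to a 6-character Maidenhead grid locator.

GN13cx

Offset from 180°W / 90°S: lon 122.2019°, lat 133.9757°.
Field (20°×10°, letters A–R): lon ⌊122.2019/20⌋ = 6 → G; lat ⌊133.9757/10⌋ = 13 → N.
Square (2°×1°, digits 0–9): lon ⌊2.2019/2⌋ = 1; lat ⌊3.9757/1⌋ = 3.
Subsquare (5′×2.5′, letters a–x): lon ⌊0.2019/0.0833333⌋ = 2 → c; lat ⌊0.9757/0.0416667⌋ = 23 → x.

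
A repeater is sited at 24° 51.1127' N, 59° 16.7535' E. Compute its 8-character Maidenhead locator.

LL94pu34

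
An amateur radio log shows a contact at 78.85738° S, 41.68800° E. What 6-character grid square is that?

Offset from 180°W / 90°S: lon 221.6880°, lat 11.1426°.
Field: lon ⌊221.6880/20⌋ = 11 → L; lat ⌊11.1426/10⌋ = 1 → B.
Square: lon ⌊1.6880/2⌋ = 0; lat ⌊1.1426/1⌋ = 1.
Subsquare: lon ⌊1.6880/0.0833333⌋ = 20 → u; lat ⌊0.1426/0.0416667⌋ = 3 → d.

LB01ud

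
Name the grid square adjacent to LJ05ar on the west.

Longitude subsquare a = 0; −1 → -1, wraps to 23 = x, carry into square.
Longitude square 0; −1 → -1, wraps to 9, carry into field.
Longitude field L = 11; −1 → 10 = K.
The latitude characters are unchanged.

KJ95xr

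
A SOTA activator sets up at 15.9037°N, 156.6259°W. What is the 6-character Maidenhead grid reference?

BK15qv

Shift to the Maidenhead origin (180°W, 90°S): lon 23.3741, lat 105.9037.
Field: 23.3741/20 → 1 → B, 105.9037/10 → 10 → K; chars BK.
Square: 3.3741/2 → 1, 5.9037/1 → 5; chars 15.
Subsquare: 1.3741/0.0833333 → 16 → q, 0.9037/0.0416667 → 21 → v; chars qv.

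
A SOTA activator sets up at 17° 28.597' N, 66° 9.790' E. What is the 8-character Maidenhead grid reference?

MK37bl94

Shift to the Maidenhead origin (180°W, 90°S): lon 246.16317, lat 107.47662.
Field (20°×10°, letters A–R): 246.16317/20 → 12 → M, 107.47662/10 → 10 → K; chars MK.
Square (2°×1°, digits 0–9): 6.16317/2 → 3, 7.47662/1 → 7; chars 37.
Subsquare (5′×2.5′, letters a–x): 0.16317/0.0833333 → 1 → b, 0.47662/0.0416667 → 11 → l; chars bl.
Extended square (30″×15″, digits 0–9): 0.07983/0.00833333 → 9, 0.01828/0.00416667 → 4; chars 94.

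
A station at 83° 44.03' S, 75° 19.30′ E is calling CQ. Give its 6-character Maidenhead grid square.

Offset from 180°W / 90°S: lon 255.3217°, lat 6.2662°.
Field: 255.3217/20 → 12 → M, 6.2662/10 → 0 → A; chars MA.
Square: 15.3217/2 → 7, 6.2662/1 → 6; chars 76.
Subsquare: 1.3217/0.0833333 → 15 → p, 0.2662/0.0416667 → 6 → g; chars pg.

MA76pg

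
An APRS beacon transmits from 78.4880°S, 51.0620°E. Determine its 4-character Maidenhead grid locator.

Shift to the Maidenhead origin (180°W, 90°S): lon 231.06, lat 11.51.
Field (20°×10°, letters A–R): lon ⌊231.06/20⌋ = 11 → L; lat ⌊11.51/10⌋ = 1 → B.
Square (2°×1°, digits 0–9): lon ⌊11.06/2⌋ = 5; lat ⌊1.51/1⌋ = 1.

LB51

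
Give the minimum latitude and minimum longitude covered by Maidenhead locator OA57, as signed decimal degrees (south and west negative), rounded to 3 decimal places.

-83.000, 110.000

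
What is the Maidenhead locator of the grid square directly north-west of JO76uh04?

JO76th95

Longitude extended square 0; −1 → -1, wraps to 9, carry into subsquare.
Longitude subsquare u = 20; −1 → 19 = t.
Latitude extended square 4; +1 → 5.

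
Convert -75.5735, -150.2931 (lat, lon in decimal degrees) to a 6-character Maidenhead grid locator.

BB44uk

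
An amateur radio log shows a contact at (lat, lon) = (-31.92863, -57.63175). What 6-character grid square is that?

Shift to the Maidenhead origin (180°W, 90°S): lon 122.3683, lat 58.0714.
Field (20°×10°, letters A–R): lon ⌊122.3683/20⌋ = 6 → G; lat ⌊58.0714/10⌋ = 5 → F.
Square (2°×1°, digits 0–9): lon ⌊2.3683/2⌋ = 1; lat ⌊8.0714/1⌋ = 8.
Subsquare (5′×2.5′, letters a–x): lon ⌊0.3683/0.0833333⌋ = 4 → e; lat ⌊0.0714/0.0416667⌋ = 1 → b.

GF18eb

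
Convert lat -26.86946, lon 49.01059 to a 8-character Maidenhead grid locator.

LG43md11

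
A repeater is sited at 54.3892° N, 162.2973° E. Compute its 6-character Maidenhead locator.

RO14dj

Shift to the Maidenhead origin (180°W, 90°S): lon 342.2973, lat 144.3892.
Field: 342.2973/20 → 17 → R, 144.3892/10 → 14 → O; chars RO.
Square: 2.2973/2 → 1, 4.3892/1 → 4; chars 14.
Subsquare: 0.2973/0.0833333 → 3 → d, 0.3892/0.0416667 → 9 → j; chars dj.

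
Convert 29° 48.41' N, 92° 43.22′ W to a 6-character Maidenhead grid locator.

Offset from 180°W / 90°S: lon 87.2797°, lat 119.8068°.
Field: 87.2797/20 → 4 → E, 119.8068/10 → 11 → L; chars EL.
Square: 7.2797/2 → 3, 9.8068/1 → 9; chars 39.
Subsquare: 1.2797/0.0833333 → 15 → p, 0.8068/0.0416667 → 19 → t; chars pt.

EL39pt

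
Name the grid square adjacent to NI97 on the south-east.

OI06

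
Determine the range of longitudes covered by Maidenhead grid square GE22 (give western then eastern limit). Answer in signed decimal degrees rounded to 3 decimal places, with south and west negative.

Field G=6, E=4: +6·20° lon, +4·10° lat → SW at lon -60°, lat -50°.
Square 2, 2: +2·2° lon, +2·1° lat → SW at lon -56°, lat -48°.
Cell spans 2° lon × 1° lat.
west -56.000, east -54.000.

-56.000, -54.000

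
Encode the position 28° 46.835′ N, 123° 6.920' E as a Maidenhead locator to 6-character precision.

Add 180° to longitude and 90° to latitude: 303.1153, 118.7806.
Field: lon ⌊303.1153/20⌋ = 15 → P; lat ⌊118.7806/10⌋ = 11 → L.
Square: lon ⌊3.1153/2⌋ = 1; lat ⌊8.7806/1⌋ = 8.
Subsquare: lon ⌊1.1153/0.0833333⌋ = 13 → n; lat ⌊0.7806/0.0416667⌋ = 18 → s.

PL18ns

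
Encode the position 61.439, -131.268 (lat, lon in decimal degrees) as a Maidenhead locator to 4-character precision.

Add 180° to longitude and 90° to latitude: 48.73, 151.44.
Field: 48.73/20 → 2 → C, 151.44/10 → 15 → P; chars CP.
Square: 8.73/2 → 4, 1.44/1 → 1; chars 41.

CP41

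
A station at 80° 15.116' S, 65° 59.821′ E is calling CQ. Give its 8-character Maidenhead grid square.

Shift to the Maidenhead origin (180°W, 90°S): lon 245.99702, lat 9.74807.
Field: lon ⌊245.99702/20⌋ = 12 → M; lat ⌊9.74807/10⌋ = 0 → A.
Square: lon ⌊5.99702/2⌋ = 2; lat ⌊9.74807/1⌋ = 9.
Subsquare: lon ⌊1.99702/0.0833333⌋ = 23 → x; lat ⌊0.74807/0.0416667⌋ = 17 → r.
Extended square: lon ⌊0.08035/0.00833333⌋ = 9; lat ⌊0.03973/0.00416667⌋ = 9.

MA29xr99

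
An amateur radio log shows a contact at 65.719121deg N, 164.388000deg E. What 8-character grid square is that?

Shift to the Maidenhead origin (180°W, 90°S): lon 344.38800, lat 155.71912.
Field: lon ⌊344.38800/20⌋ = 17 → R; lat ⌊155.71912/10⌋ = 15 → P.
Square: lon ⌊4.38800/2⌋ = 2; lat ⌊5.71912/1⌋ = 5.
Subsquare: lon ⌊0.38800/0.0833333⌋ = 4 → e; lat ⌊0.71912/0.0416667⌋ = 17 → r.
Extended square: lon ⌊0.05467/0.00833333⌋ = 6; lat ⌊0.01079/0.00416667⌋ = 2.

RP25er62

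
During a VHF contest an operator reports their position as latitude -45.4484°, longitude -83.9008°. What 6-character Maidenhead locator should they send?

EE84bn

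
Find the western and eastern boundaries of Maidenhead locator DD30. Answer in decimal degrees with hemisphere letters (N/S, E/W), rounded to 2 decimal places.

114.00° W, 112.00° W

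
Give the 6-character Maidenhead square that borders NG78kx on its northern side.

Latitude subsquare x = 23; +1 → 24, wraps to 0 = a, carry into square.
Latitude square 8; +1 → 9.
The longitude characters are unchanged.

NG79ka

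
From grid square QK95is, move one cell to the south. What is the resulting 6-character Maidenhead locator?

QK95ir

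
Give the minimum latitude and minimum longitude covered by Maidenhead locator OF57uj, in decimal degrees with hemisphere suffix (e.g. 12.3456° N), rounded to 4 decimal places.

32.6250° S, 111.6667° E

Field O=14, F=5: +14·20° lon, +5·10° lat → SW at lon 100°, lat -40°.
Square 5, 7: +5·2° lon, +7·1° lat → SW at lon 110°, lat -33°.
Subsquare u=20, j=9: +20·0.0833333° lon, +9·0.0416667° lat → SW at lon 111.667°, lat -32.625°.
latitude 32.6250° S, longitude 111.6667° E.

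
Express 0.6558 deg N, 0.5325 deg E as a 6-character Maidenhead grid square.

Shift to the Maidenhead origin (180°W, 90°S): lon 180.5325, lat 90.6558.
Field: 180.5325/20 → 9 → J, 90.6558/10 → 9 → J; chars JJ.
Square: 0.5325/2 → 0, 0.6558/1 → 0; chars 00.
Subsquare: 0.5325/0.0833333 → 6 → g, 0.6558/0.0416667 → 15 → p; chars gp.

JJ00gp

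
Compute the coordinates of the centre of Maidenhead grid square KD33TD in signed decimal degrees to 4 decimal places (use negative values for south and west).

-56.8542, 27.6250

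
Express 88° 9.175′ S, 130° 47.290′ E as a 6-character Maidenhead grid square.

PA51ju

Shift to the Maidenhead origin (180°W, 90°S): lon 310.7882, lat 1.8471.
Field: 310.7882/20 → 15 → P, 1.8471/10 → 0 → A; chars PA.
Square: 10.7882/2 → 5, 1.8471/1 → 1; chars 51.
Subsquare: 0.7882/0.0833333 → 9 → j, 0.8471/0.0416667 → 20 → u; chars ju.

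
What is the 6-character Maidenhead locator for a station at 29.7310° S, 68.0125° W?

FG50xg

Offset from 180°W / 90°S: lon 111.9875°, lat 60.2690°.
Field: lon ⌊111.9875/20⌋ = 5 → F; lat ⌊60.2690/10⌋ = 6 → G.
Square: lon ⌊11.9875/2⌋ = 5; lat ⌊0.2690/1⌋ = 0.
Subsquare: lon ⌊1.9875/0.0833333⌋ = 23 → x; lat ⌊0.2690/0.0416667⌋ = 6 → g.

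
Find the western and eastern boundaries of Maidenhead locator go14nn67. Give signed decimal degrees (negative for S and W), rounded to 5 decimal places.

Field G=6, O=14: +6·20° lon, +14·10° lat → SW at lon -60°, lat 50°.
Square 1, 4: +1·2° lon, +4·1° lat → SW at lon -58°, lat 54°.
Subsquare n=13, n=13: +13·0.0833333° lon, +13·0.0416667° lat → SW at lon -56.9167°, lat 54.5417°.
Extended square 6, 7: +6·0.00833333° lon, +7·0.00416667° lat → SW at lon -56.8667°, lat 54.5708°.
Cell spans 0.00833333° lon × 0.00416667° lat.
west -56.86667, east -56.85833.

-56.86667, -56.85833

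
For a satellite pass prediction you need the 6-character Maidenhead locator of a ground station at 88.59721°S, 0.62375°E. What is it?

Offset from 180°W / 90°S: lon 180.6238°, lat 1.4028°.
Field: lon ⌊180.6238/20⌋ = 9 → J; lat ⌊1.4028/10⌋ = 0 → A.
Square: lon ⌊0.6238/2⌋ = 0; lat ⌊1.4028/1⌋ = 1.
Subsquare: lon ⌊0.6238/0.0833333⌋ = 7 → h; lat ⌊0.4028/0.0416667⌋ = 9 → j.

JA01hj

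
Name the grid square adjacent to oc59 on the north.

OD50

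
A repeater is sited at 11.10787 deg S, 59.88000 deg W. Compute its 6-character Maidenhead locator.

Add 180° to longitude and 90° to latitude: 120.1200, 78.8921.
Field: 120.1200/20 → 6 → G, 78.8921/10 → 7 → H; chars GH.
Square: 0.1200/2 → 0, 8.8921/1 → 8; chars 08.
Subsquare: 0.1200/0.0833333 → 1 → b, 0.8921/0.0416667 → 21 → v; chars bv.

GH08bv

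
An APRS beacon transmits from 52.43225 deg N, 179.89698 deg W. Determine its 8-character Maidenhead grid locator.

AO02bk23

Shift to the Maidenhead origin (180°W, 90°S): lon 0.10302, lat 142.43225.
Field: lon ⌊0.10302/20⌋ = 0 → A; lat ⌊142.43225/10⌋ = 14 → O.
Square: lon ⌊0.10302/2⌋ = 0; lat ⌊2.43225/1⌋ = 2.
Subsquare: lon ⌊0.10302/0.0833333⌋ = 1 → b; lat ⌊0.43225/0.0416667⌋ = 10 → k.
Extended square: lon ⌊0.01969/0.00833333⌋ = 2; lat ⌊0.01558/0.00416667⌋ = 3.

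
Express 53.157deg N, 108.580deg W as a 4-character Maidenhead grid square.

Shift to the Maidenhead origin (180°W, 90°S): lon 71.42, lat 143.16.
Field: 71.42/20 → 3 → D, 143.16/10 → 14 → O; chars DO.
Square: 11.42/2 → 5, 3.16/1 → 3; chars 53.

DO53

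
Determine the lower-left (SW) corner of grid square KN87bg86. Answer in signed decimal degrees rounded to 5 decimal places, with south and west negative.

47.27500, 36.15000

Field K=10, N=13: +10·20° lon, +13·10° lat → SW at lon 20°, lat 40°.
Square 8, 7: +8·2° lon, +7·1° lat → SW at lon 36°, lat 47°.
Subsquare b=1, g=6: +1·0.0833333° lon, +6·0.0416667° lat → SW at lon 36.0833°, lat 47.25°.
Extended square 8, 6: +8·0.00833333° lon, +6·0.00416667° lat → SW at lon 36.15°, lat 47.275°.
latitude 47.27500, longitude 36.15000.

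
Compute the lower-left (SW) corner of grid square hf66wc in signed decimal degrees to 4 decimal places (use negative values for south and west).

-33.9167, -26.1667

Field H=7, F=5: +7·20° lon, +5·10° lat → SW at lon -40°, lat -40°.
Square 6, 6: +6·2° lon, +6·1° lat → SW at lon -28°, lat -34°.
Subsquare w=22, c=2: +22·0.0833333° lon, +2·0.0416667° lat → SW at lon -26.1667°, lat -33.9167°.
latitude -33.9167, longitude -26.1667.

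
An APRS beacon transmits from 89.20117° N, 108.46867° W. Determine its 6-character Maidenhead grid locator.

DR59se

Offset from 180°W / 90°S: lon 71.5313°, lat 179.2012°.
Field (20°×10°, letters A–R): 71.5313/20 → 3 → D, 179.2012/10 → 17 → R; chars DR.
Square (2°×1°, digits 0–9): 11.5313/2 → 5, 9.2012/1 → 9; chars 59.
Subsquare (5′×2.5′, letters a–x): 1.5313/0.0833333 → 18 → s, 0.2012/0.0416667 → 4 → e; chars se.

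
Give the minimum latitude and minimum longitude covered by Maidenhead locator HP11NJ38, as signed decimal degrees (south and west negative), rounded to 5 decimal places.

61.40833, -36.89167

Field H=7, P=15: +7·20° lon, +15·10° lat → SW at lon -40°, lat 60°.
Square 1, 1: +1·2° lon, +1·1° lat → SW at lon -38°, lat 61°.
Subsquare n=13, j=9: +13·0.0833333° lon, +9·0.0416667° lat → SW at lon -36.9167°, lat 61.375°.
Extended square 3, 8: +3·0.00833333° lon, +8·0.00416667° lat → SW at lon -36.8917°, lat 61.4083°.
latitude 61.40833, longitude -36.89167.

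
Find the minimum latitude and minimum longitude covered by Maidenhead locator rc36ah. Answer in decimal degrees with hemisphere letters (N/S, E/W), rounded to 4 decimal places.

63.7083° S, 166.0000° E

Field R=17, C=2: +17·20° lon, +2·10° lat → SW at lon 160°, lat -70°.
Square 3, 6: +3·2° lon, +6·1° lat → SW at lon 166°, lat -64°.
Subsquare a=0, h=7: +0·0.0833333° lon, +7·0.0416667° lat → SW at lon 166°, lat -63.7083°.
latitude 63.7083° S, longitude 166.0000° E.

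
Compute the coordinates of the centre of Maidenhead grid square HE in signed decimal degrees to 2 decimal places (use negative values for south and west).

Field H=7, E=4: +7·20° lon, +4·10° lat → SW at lon -40°, lat -50°.
Cell spans 20° lon × 10° lat. Centre is SW corner plus half of each.
latitude -45.00, longitude -30.00.

-45.00, -30.00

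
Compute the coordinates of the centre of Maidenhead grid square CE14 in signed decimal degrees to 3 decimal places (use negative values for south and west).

-45.500, -137.000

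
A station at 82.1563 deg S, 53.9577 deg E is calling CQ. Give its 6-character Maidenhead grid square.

Add 180° to longitude and 90° to latitude: 233.9577, 7.8437.
Field: lon ⌊233.9577/20⌋ = 11 → L; lat ⌊7.8437/10⌋ = 0 → A.
Square: lon ⌊13.9577/2⌋ = 6; lat ⌊7.8437/1⌋ = 7.
Subsquare: lon ⌊1.9577/0.0833333⌋ = 23 → x; lat ⌊0.8437/0.0416667⌋ = 20 → u.

LA67xu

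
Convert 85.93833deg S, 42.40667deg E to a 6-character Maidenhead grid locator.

LA14eb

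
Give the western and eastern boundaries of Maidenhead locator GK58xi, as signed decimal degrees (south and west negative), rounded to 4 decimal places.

Field G=6, K=10: +6·20° lon, +10·10° lat → SW at lon -60°, lat 10°.
Square 5, 8: +5·2° lon, +8·1° lat → SW at lon -50°, lat 18°.
Subsquare x=23, i=8: +23·0.0833333° lon, +8·0.0416667° lat → SW at lon -48.0833°, lat 18.3333°.
Cell spans 0.0833333° lon × 0.0416667° lat.
west -48.0833, east -48.0000.

-48.0833, -48.0000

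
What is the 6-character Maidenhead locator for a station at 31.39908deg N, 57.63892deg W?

GM11ej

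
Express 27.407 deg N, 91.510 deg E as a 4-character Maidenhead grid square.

Offset from 180°W / 90°S: lon 271.51°, lat 117.41°.
Field (20°×10°, letters A–R): lon ⌊271.51/20⌋ = 13 → N; lat ⌊117.41/10⌋ = 11 → L.
Square (2°×1°, digits 0–9): lon ⌊11.51/2⌋ = 5; lat ⌊7.41/1⌋ = 7.

NL57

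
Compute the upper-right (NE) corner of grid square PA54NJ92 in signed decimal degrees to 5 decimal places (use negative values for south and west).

-85.61250, 131.16667

Field P=15, A=0: +15·20° lon, +0·10° lat → SW at lon 120°, lat -90°.
Square 5, 4: +5·2° lon, +4·1° lat → SW at lon 130°, lat -86°.
Subsquare n=13, j=9: +13·0.0833333° lon, +9·0.0416667° lat → SW at lon 131.083°, lat -85.625°.
Extended square 9, 2: +9·0.00833333° lon, +2·0.00416667° lat → SW at lon 131.158°, lat -85.6167°.
Cell spans 0.00833333° lon × 0.00416667° lat. NE corner is SW corner plus one full cell.
latitude -85.61250, longitude 131.16667.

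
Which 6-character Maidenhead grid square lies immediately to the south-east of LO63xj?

Longitude subsquare x = 23; +1 → 24, wraps to 0 = a, carry into square.
Longitude square 6; +1 → 7.
Latitude subsquare j = 9; −1 → 8 = i.

LO73ai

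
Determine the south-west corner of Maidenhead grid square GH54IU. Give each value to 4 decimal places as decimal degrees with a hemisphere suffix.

Field G=6, H=7: +6·20° lon, +7·10° lat → SW at lon -60°, lat -20°.
Square 5, 4: +5·2° lon, +4·1° lat → SW at lon -50°, lat -16°.
Subsquare i=8, u=20: +8·0.0833333° lon, +20·0.0416667° lat → SW at lon -49.3333°, lat -15.1667°.
latitude 15.1667° S, longitude 49.3333° W.

15.1667° S, 49.3333° W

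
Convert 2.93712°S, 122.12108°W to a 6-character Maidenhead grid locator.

CI87wb

Shift to the Maidenhead origin (180°W, 90°S): lon 57.8789, lat 87.0629.
Field (20°×10°, letters A–R): lon ⌊57.8789/20⌋ = 2 → C; lat ⌊87.0629/10⌋ = 8 → I.
Square (2°×1°, digits 0–9): lon ⌊17.8789/2⌋ = 8; lat ⌊7.0629/1⌋ = 7.
Subsquare (5′×2.5′, letters a–x): lon ⌊1.8789/0.0833333⌋ = 22 → w; lat ⌊0.0629/0.0416667⌋ = 1 → b.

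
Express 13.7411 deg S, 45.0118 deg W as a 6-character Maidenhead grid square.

GH76lg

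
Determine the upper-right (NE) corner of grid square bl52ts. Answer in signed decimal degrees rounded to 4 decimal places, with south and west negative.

Field B=1, L=11: +1·20° lon, +11·10° lat → SW at lon -160°, lat 20°.
Square 5, 2: +5·2° lon, +2·1° lat → SW at lon -150°, lat 22°.
Subsquare t=19, s=18: +19·0.0833333° lon, +18·0.0416667° lat → SW at lon -148.417°, lat 22.75°.
Cell spans 0.0833333° lon × 0.0416667° lat. NE corner is SW corner plus one full cell.
latitude 22.7917, longitude -148.3333.

22.7917, -148.3333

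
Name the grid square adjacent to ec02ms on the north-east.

EC02nt

Longitude subsquare m = 12; +1 → 13 = n.
Latitude subsquare s = 18; +1 → 19 = t.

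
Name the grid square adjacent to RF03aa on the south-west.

QF92xx

Longitude subsquare a = 0; −1 → -1, wraps to 23 = x, carry into square.
Longitude square 0; −1 → -1, wraps to 9, carry into field.
Longitude field R = 17; −1 → 16 = Q.
Latitude subsquare a = 0; −1 → -1, wraps to 23 = x, carry into square.
Latitude square 3; −1 → 2.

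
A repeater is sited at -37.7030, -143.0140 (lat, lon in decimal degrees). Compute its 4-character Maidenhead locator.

BF82

Shift to the Maidenhead origin (180°W, 90°S): lon 36.99, lat 52.30.
Field (20°×10°, letters A–R): lon ⌊36.99/20⌋ = 1 → B; lat ⌊52.30/10⌋ = 5 → F.
Square (2°×1°, digits 0–9): lon ⌊16.99/2⌋ = 8; lat ⌊2.30/1⌋ = 2.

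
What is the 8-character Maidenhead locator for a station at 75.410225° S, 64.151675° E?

Shift to the Maidenhead origin (180°W, 90°S): lon 244.15168, lat 14.58978.
Field: 244.15168/20 → 12 → M, 14.58978/10 → 1 → B; chars MB.
Square: 4.15168/2 → 2, 4.58978/1 → 4; chars 24.
Subsquare: 0.15168/0.0833333 → 1 → b, 0.58978/0.0416667 → 14 → o; chars bo.
Extended square: 0.06834/0.00833333 → 8, 0.00644/0.00416667 → 1; chars 81.

MB24bo81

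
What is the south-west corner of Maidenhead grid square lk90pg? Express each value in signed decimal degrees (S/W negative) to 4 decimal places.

Field L=11, K=10: +11·20° lon, +10·10° lat → SW at lon 40°, lat 10°.
Square 9, 0: +9·2° lon, +0·1° lat → SW at lon 58°, lat 10°.
Subsquare p=15, g=6: +15·0.0833333° lon, +6·0.0416667° lat → SW at lon 59.25°, lat 10.25°.
latitude 10.2500, longitude 59.2500.

10.2500, 59.2500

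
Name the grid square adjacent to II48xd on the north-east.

Longitude subsquare x = 23; +1 → 24, wraps to 0 = a, carry into square.
Longitude square 4; +1 → 5.
Latitude subsquare d = 3; +1 → 4 = e.

II58ae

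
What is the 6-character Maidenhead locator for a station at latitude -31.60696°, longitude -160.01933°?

Add 180° to longitude and 90° to latitude: 19.9807, 58.3930.
Field (20°×10°, letters A–R): lon ⌊19.9807/20⌋ = 0 → A; lat ⌊58.3930/10⌋ = 5 → F.
Square (2°×1°, digits 0–9): lon ⌊19.9807/2⌋ = 9; lat ⌊8.3930/1⌋ = 8.
Subsquare (5′×2.5′, letters a–x): lon ⌊1.9807/0.0833333⌋ = 23 → x; lat ⌊0.3930/0.0416667⌋ = 9 → j.

AF98xj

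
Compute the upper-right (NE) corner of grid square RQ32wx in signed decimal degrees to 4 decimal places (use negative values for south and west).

73.0000, 167.9167

Field R=17, Q=16: +17·20° lon, +16·10° lat → SW at lon 160°, lat 70°.
Square 3, 2: +3·2° lon, +2·1° lat → SW at lon 166°, lat 72°.
Subsquare w=22, x=23: +22·0.0833333° lon, +23·0.0416667° lat → SW at lon 167.833°, lat 72.9583°.
Cell spans 0.0833333° lon × 0.0416667° lat. NE corner is SW corner plus one full cell.
latitude 73.0000, longitude 167.9167.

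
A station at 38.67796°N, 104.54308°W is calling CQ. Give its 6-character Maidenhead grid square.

Add 180° to longitude and 90° to latitude: 75.4569, 128.6780.
Field: 75.4569/20 → 3 → D, 128.6780/10 → 12 → M; chars DM.
Square: 15.4569/2 → 7, 8.6780/1 → 8; chars 78.
Subsquare: 1.4569/0.0833333 → 17 → r, 0.6780/0.0416667 → 16 → q; chars rq.

DM78rq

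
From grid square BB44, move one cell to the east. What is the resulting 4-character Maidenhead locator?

Longitude square 4; +1 → 5.
The latitude characters are unchanged.

BB54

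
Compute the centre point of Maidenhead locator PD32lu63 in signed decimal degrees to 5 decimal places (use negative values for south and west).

-57.15208, 126.97083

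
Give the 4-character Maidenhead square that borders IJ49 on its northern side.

Latitude square 9; +1 → 10, wraps to 0, carry into field.
Latitude field J = 9; +1 → 10 = K.
The longitude characters are unchanged.

IK40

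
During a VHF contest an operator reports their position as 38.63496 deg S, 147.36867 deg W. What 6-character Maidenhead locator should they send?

BF61hi

Offset from 180°W / 90°S: lon 32.6313°, lat 51.3650°.
Field: 32.6313/20 → 1 → B, 51.3650/10 → 5 → F; chars BF.
Square: 12.6313/2 → 6, 1.3650/1 → 1; chars 61.
Subsquare: 0.6313/0.0833333 → 7 → h, 0.3650/0.0416667 → 8 → i; chars hi.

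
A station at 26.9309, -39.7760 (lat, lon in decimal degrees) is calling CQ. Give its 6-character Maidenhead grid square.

HL06cw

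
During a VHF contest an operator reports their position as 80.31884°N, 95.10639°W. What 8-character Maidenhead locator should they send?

Offset from 180°W / 90°S: lon 84.89361°, lat 170.31884°.
Field: 84.89361/20 → 4 → E, 170.31884/10 → 17 → R; chars ER.
Square: 4.89361/2 → 2, 0.31884/1 → 0; chars 20.
Subsquare: 0.89361/0.0833333 → 10 → k, 0.31884/0.0416667 → 7 → h; chars kh.
Extended square: 0.06028/0.00833333 → 7, 0.02717/0.00416667 → 6; chars 76.

ER20kh76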